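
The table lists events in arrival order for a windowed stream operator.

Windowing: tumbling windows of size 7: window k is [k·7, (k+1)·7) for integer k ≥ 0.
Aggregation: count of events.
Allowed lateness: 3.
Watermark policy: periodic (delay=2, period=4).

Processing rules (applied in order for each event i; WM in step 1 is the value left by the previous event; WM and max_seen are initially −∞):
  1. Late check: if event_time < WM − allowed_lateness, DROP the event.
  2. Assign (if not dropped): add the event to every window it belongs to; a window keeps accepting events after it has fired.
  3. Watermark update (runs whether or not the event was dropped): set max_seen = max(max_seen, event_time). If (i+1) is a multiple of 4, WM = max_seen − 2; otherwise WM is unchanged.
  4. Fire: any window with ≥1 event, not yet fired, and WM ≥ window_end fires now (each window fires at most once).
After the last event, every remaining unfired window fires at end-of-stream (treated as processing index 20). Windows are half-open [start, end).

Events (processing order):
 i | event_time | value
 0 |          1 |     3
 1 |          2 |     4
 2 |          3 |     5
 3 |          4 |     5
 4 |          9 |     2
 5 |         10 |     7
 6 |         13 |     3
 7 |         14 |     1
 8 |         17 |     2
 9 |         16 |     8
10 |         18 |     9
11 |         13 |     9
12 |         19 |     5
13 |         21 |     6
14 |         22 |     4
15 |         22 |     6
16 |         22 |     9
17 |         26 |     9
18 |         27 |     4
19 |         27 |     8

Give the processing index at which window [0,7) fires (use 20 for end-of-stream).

i=0 t=1 v=3: → [0,7); WM=−∞
i=1 t=2 v=4: → [0,7); WM=−∞
i=2 t=3 v=5: → [0,7); WM=−∞
i=3 t=4 v=5: → [0,7); WM=2
i=4 t=9 v=2: → [7,14); WM=2
i=5 t=10 v=7: → [7,14); WM=2
i=6 t=13 v=3: → [7,14); WM=2
i=7 t=14 v=1: → [14,21); WM=12; [0,7) fires=4
i=8 t=17 v=2: → [14,21); WM=12
i=9 t=16 v=8: → [14,21); WM=12
i=10 t=18 v=9: → [14,21); WM=12
i=11 t=13 v=9: → [7,14); WM=16; [7,14) fires=4
i=12 t=19 v=5: → [14,21); WM=16
i=13 t=21 v=6: → [21,28); WM=16
i=14 t=22 v=4: → [21,28); WM=16
i=15 t=22 v=6: → [21,28); WM=20
i=16 t=22 v=9: → [21,28); WM=20
i=17 t=26 v=9: → [21,28); WM=20
i=18 t=27 v=4: → [21,28); WM=20
i=19 t=27 v=8: → [21,28); WM=25; [14,21) fires=5

7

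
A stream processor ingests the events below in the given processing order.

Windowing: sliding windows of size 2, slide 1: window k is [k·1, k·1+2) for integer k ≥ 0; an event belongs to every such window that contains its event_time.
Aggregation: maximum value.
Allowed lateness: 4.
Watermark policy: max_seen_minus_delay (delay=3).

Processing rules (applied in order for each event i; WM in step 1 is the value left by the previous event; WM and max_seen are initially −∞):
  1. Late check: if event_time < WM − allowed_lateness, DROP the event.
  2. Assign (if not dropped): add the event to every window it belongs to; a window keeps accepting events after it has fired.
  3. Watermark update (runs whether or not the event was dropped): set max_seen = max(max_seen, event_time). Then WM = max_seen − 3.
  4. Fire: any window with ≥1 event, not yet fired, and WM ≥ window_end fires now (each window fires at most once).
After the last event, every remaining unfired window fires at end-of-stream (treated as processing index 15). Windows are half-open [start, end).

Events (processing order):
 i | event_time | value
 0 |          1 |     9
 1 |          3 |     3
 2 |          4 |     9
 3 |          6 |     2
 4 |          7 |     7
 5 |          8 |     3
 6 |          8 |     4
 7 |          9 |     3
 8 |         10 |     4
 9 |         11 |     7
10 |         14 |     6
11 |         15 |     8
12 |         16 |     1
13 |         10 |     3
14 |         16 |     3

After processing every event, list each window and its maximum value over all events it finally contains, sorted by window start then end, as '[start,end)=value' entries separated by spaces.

[0,2)=9 [1,3)=9 [2,4)=3 [3,5)=9 [4,6)=9 [5,7)=2 [6,8)=7 [7,9)=7 [8,10)=4 [9,11)=4 [10,12)=7 [11,13)=7 [13,15)=6 [14,16)=8 [15,17)=8 [16,18)=3

i=0 t=1 v=9: → [1,3),[0,2); WM=-2
i=1 t=3 v=3: → [3,5),[2,4); WM=0
i=2 t=4 v=9: → [4,6),[3,5); WM=1
i=3 t=6 v=2: → [6,8),[5,7); WM=3; [0,2) fires=9 [1,3) fires=9
i=4 t=7 v=7: → [7,9),[6,8); WM=4; [2,4) fires=3
i=5 t=8 v=3: → [8,10),[7,9); WM=5; [3,5) fires=9
i=6 t=8 v=4: → [8,10),[7,9); WM=5
i=7 t=9 v=3: → [9,11),[8,10); WM=6; [4,6) fires=9
i=8 t=10 v=4: → [10,12),[9,11); WM=7; [5,7) fires=2
i=9 t=11 v=7: → [11,13),[10,12); WM=8; [6,8) fires=7
i=10 t=14 v=6: → [14,16),[13,15); WM=11; [7,9) fires=7 [8,10) fires=4 [9,11) fires=4
i=11 t=15 v=8: → [15,17),[14,16); WM=12; [10,12) fires=7
i=12 t=16 v=1: → [16,18),[15,17); WM=13; [11,13) fires=7
i=13 t=10 v=3: → [10,12),[9,11); WM=13
i=14 t=16 v=3: → [16,18),[15,17); WM=13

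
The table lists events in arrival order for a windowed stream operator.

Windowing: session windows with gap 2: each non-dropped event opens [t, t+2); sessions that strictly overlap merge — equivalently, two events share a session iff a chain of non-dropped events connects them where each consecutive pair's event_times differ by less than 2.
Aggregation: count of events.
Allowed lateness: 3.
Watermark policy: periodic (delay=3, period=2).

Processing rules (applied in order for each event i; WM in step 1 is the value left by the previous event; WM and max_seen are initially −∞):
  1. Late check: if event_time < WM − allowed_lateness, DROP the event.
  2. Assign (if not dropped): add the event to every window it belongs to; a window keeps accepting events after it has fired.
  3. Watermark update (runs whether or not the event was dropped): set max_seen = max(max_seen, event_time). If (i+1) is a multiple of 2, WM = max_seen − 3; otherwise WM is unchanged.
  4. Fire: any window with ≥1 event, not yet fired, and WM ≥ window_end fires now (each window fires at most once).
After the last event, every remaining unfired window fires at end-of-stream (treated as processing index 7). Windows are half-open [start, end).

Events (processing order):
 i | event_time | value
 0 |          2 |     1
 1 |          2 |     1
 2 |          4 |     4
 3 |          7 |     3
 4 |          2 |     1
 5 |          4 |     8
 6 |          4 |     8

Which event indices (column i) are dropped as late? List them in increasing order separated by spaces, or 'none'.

none

i=0 t=2 v=1: → [2,4); WM=−∞
i=1 t=2 v=1: → [2,4); WM=-1
i=2 t=4 v=4: → [4,6); WM=-1
i=3 t=7 v=3: → [7,9); WM=4
i=4 t=2 v=1: → [2,4); WM=4
i=5 t=4 v=8: → [4,6); WM=4
i=6 t=4 v=8: → [4,6); WM=4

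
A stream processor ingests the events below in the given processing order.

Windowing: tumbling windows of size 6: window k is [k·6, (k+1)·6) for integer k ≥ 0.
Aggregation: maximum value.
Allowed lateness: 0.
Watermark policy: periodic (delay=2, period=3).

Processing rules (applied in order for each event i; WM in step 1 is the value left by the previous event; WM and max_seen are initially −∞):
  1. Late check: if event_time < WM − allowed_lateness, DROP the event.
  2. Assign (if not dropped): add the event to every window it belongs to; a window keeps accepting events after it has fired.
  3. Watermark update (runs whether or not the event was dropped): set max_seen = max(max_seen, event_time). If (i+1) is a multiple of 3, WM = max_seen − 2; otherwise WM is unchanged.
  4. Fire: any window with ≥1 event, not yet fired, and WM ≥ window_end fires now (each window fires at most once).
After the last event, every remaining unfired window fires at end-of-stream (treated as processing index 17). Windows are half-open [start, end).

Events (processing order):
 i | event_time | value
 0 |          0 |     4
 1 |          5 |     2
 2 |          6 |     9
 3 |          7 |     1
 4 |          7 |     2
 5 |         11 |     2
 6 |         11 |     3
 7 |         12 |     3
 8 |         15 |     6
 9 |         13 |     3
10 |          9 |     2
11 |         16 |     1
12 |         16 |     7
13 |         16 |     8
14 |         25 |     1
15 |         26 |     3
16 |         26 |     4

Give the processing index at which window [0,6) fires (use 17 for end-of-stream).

5

i=0 t=0 v=4: → [0,6); WM=−∞
i=1 t=5 v=2: → [0,6); WM=−∞
i=2 t=6 v=9: → [6,12); WM=4
i=3 t=7 v=1: → [6,12); WM=4
i=4 t=7 v=2: → [6,12); WM=4
i=5 t=11 v=2: → [6,12); WM=9; [0,6) fires=4
i=6 t=11 v=3: → [6,12); WM=9
i=7 t=12 v=3: → [12,18); WM=9
i=8 t=15 v=6: → [12,18); WM=13; [6,12) fires=9
i=9 t=13 v=3: → [12,18); WM=13
i=10 t=9 v=2: DROP (t<13-0); WM=13
i=11 t=16 v=1: → [12,18); WM=14
i=12 t=16 v=7: → [12,18); WM=14
i=13 t=16 v=8: → [12,18); WM=14
i=14 t=25 v=1: → [24,30); WM=23; [12,18) fires=8
i=15 t=26 v=3: → [24,30); WM=23
i=16 t=26 v=4: → [24,30); WM=23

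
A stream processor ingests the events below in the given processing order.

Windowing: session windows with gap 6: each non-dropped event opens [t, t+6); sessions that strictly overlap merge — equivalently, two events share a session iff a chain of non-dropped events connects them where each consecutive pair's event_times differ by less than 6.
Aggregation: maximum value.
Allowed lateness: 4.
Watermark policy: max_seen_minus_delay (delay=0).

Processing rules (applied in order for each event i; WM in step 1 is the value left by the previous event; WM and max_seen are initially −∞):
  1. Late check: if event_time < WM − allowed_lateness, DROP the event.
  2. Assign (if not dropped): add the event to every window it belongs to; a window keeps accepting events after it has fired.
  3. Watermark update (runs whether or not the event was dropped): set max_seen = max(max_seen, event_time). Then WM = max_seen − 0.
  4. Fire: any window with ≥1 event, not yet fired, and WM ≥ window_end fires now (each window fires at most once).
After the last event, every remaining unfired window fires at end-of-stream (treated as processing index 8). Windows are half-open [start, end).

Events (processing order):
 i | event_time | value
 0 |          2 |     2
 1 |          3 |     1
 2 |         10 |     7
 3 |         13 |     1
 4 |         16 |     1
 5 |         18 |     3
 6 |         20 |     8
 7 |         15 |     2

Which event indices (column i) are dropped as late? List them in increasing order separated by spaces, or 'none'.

7

i=0 t=2 v=2: → [2,8); WM=2
i=1 t=3 v=1: → [2,9); WM=3
i=2 t=10 v=7: → [10,16); WM=10
i=3 t=13 v=1: → [10,19); WM=13
i=4 t=16 v=1: → [10,22); WM=16
i=5 t=18 v=3: → [10,24); WM=18
i=6 t=20 v=8: → [10,26); WM=20
i=7 t=15 v=2: DROP (t<20-4); WM=20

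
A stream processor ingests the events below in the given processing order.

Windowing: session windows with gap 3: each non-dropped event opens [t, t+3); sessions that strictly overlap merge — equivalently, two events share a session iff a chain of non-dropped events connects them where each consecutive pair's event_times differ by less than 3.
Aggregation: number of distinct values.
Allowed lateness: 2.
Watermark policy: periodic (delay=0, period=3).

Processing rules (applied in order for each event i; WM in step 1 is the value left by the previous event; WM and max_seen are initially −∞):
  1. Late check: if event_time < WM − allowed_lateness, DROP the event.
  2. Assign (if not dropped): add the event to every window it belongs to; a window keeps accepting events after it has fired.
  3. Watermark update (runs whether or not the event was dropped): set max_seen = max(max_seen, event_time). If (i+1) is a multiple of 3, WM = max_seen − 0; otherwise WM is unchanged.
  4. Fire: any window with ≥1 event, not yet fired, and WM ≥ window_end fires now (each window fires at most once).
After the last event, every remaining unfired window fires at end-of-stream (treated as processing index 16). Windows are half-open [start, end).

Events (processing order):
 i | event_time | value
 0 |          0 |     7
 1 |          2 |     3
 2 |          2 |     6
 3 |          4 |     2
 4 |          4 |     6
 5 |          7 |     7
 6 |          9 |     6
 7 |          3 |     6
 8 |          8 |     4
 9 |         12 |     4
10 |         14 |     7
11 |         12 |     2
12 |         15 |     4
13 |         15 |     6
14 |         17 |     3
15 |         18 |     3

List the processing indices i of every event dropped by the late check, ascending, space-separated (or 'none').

i=0 t=0 v=7: → [0,3); WM=−∞
i=1 t=2 v=3: → [0,5); WM=−∞
i=2 t=2 v=6: → [0,5); WM=2
i=3 t=4 v=2: → [0,7); WM=2
i=4 t=4 v=6: → [0,7); WM=2
i=5 t=7 v=7: → [7,10); WM=7
i=6 t=9 v=6: → [7,12); WM=7
i=7 t=3 v=6: DROP (t<7-2); WM=7
i=8 t=8 v=4: → [7,12); WM=9
i=9 t=12 v=4: → [12,15); WM=9
i=10 t=14 v=7: → [12,17); WM=9
i=11 t=12 v=2: → [12,17); WM=14
i=12 t=15 v=4: → [12,18); WM=14
i=13 t=15 v=6: → [12,18); WM=14
i=14 t=17 v=3: → [12,20); WM=17
i=15 t=18 v=3: → [12,21); WM=17

7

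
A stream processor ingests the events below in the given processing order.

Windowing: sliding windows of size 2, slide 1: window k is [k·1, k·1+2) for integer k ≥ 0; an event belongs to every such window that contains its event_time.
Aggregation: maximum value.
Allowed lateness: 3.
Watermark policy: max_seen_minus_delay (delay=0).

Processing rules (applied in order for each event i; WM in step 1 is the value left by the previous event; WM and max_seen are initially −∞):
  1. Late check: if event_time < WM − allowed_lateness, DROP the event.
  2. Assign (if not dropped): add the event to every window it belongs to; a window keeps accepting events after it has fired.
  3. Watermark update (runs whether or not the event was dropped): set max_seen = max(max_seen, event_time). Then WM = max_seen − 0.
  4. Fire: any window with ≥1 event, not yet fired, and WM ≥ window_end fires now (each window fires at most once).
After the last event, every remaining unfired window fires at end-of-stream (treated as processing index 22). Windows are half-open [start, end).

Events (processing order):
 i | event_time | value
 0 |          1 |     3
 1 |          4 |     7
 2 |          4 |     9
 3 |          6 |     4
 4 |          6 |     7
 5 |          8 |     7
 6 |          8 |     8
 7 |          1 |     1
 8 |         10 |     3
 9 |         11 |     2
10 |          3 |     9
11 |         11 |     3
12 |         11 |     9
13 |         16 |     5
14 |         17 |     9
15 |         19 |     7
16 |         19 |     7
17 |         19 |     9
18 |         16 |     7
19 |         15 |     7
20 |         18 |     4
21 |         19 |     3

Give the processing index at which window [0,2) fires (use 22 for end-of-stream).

i=0 t=1 v=3: → [1,3),[0,2); WM=1
i=1 t=4 v=7: → [4,6),[3,5); WM=4; [0,2) fires=3 [1,3) fires=3
i=2 t=4 v=9: → [4,6),[3,5); WM=4
i=3 t=6 v=4: → [6,8),[5,7); WM=6; [3,5) fires=9 [4,6) fires=9
i=4 t=6 v=7: → [6,8),[5,7); WM=6
i=5 t=8 v=7: → [8,10),[7,9); WM=8; [5,7) fires=7 [6,8) fires=7
i=6 t=8 v=8: → [8,10),[7,9); WM=8
i=7 t=1 v=1: DROP (t<8-3); WM=8
i=8 t=10 v=3: → [10,12),[9,11); WM=10; [7,9) fires=8 [8,10) fires=8
i=9 t=11 v=2: → [11,13),[10,12); WM=11; [9,11) fires=3
i=10 t=3 v=9: DROP (t<11-3); WM=11
i=11 t=11 v=3: → [11,13),[10,12); WM=11
i=12 t=11 v=9: → [11,13),[10,12); WM=11
i=13 t=16 v=5: → [16,18),[15,17); WM=16; [10,12) fires=9 [11,13) fires=9
i=14 t=17 v=9: → [17,19),[16,18); WM=17; [15,17) fires=5
i=15 t=19 v=7: → [19,21),[18,20); WM=19; [16,18) fires=9 [17,19) fires=9
i=16 t=19 v=7: → [19,21),[18,20); WM=19
i=17 t=19 v=9: → [19,21),[18,20); WM=19
i=18 t=16 v=7: → [16,18),[15,17); WM=19
i=19 t=15 v=7: DROP (t<19-3); WM=19
i=20 t=18 v=4: → [18,20),[17,19); WM=19
i=21 t=19 v=3: → [19,21),[18,20); WM=19

1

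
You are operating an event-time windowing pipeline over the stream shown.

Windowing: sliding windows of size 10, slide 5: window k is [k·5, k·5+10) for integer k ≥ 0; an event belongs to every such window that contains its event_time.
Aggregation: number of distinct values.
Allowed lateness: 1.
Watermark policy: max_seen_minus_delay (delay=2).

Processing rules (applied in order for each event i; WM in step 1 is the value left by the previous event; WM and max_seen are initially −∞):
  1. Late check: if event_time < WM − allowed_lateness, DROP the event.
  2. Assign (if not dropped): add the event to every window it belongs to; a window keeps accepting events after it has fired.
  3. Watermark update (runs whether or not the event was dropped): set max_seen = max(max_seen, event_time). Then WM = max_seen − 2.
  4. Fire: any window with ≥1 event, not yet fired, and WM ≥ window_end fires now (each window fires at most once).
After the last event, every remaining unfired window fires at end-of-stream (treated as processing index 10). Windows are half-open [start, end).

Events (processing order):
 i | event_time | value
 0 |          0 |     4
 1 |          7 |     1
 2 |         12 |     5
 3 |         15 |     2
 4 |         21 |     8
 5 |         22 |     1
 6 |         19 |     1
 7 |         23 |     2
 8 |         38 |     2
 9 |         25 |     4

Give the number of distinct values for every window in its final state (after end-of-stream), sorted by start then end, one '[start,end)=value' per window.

[0,10)=2 [5,15)=2 [10,20)=3 [15,25)=3 [20,30)=3 [30,40)=1 [35,45)=1

i=0 t=0 v=4: → [0,10); WM=-2
i=1 t=7 v=1: → [5,15),[0,10); WM=5
i=2 t=12 v=5: → [10,20),[5,15); WM=10; [0,10) fires=2
i=3 t=15 v=2: → [15,25),[10,20); WM=13
i=4 t=21 v=8: → [20,30),[15,25); WM=19; [5,15) fires=2
i=5 t=22 v=1: → [20,30),[15,25); WM=20; [10,20) fires=2
i=6 t=19 v=1: → [15,25),[10,20); WM=20
i=7 t=23 v=2: → [20,30),[15,25); WM=21
i=8 t=38 v=2: → [35,45),[30,40); WM=36; [15,25) fires=3 [20,30) fires=3
i=9 t=25 v=4: DROP (t<36-1); WM=36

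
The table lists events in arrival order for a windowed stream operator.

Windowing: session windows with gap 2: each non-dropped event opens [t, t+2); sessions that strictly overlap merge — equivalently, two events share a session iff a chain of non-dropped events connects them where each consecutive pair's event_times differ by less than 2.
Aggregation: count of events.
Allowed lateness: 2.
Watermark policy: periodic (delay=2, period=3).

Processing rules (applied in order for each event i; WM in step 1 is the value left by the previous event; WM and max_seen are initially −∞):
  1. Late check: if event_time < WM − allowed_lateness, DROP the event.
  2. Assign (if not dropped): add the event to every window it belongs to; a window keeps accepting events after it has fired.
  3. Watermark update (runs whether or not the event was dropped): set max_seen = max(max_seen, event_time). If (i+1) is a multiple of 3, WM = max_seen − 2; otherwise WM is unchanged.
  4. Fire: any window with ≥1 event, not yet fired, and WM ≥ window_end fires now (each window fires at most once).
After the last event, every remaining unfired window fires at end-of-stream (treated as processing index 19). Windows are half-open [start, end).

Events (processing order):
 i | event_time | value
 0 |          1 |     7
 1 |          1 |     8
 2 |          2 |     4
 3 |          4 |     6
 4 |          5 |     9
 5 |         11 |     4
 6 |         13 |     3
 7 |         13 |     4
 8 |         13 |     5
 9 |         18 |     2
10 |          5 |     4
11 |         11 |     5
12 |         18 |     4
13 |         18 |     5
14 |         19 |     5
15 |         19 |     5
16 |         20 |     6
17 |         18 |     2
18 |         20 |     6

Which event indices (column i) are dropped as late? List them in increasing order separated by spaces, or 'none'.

i=0 t=1 v=7: → [1,3); WM=−∞
i=1 t=1 v=8: → [1,3); WM=−∞
i=2 t=2 v=4: → [1,4); WM=0
i=3 t=4 v=6: → [4,6); WM=0
i=4 t=5 v=9: → [4,7); WM=0
i=5 t=11 v=4: → [11,13); WM=9
i=6 t=13 v=3: → [13,15); WM=9
i=7 t=13 v=4: → [13,15); WM=9
i=8 t=13 v=5: → [13,15); WM=11
i=9 t=18 v=2: → [18,20); WM=11
i=10 t=5 v=4: DROP (t<11-2); WM=11
i=11 t=11 v=5: → [11,13); WM=16
i=12 t=18 v=4: → [18,20); WM=16
i=13 t=18 v=5: → [18,20); WM=16
i=14 t=19 v=5: → [18,21); WM=17
i=15 t=19 v=5: → [18,21); WM=17
i=16 t=20 v=6: → [18,22); WM=17
i=17 t=18 v=2: → [18,22); WM=18
i=18 t=20 v=6: → [18,22); WM=18

10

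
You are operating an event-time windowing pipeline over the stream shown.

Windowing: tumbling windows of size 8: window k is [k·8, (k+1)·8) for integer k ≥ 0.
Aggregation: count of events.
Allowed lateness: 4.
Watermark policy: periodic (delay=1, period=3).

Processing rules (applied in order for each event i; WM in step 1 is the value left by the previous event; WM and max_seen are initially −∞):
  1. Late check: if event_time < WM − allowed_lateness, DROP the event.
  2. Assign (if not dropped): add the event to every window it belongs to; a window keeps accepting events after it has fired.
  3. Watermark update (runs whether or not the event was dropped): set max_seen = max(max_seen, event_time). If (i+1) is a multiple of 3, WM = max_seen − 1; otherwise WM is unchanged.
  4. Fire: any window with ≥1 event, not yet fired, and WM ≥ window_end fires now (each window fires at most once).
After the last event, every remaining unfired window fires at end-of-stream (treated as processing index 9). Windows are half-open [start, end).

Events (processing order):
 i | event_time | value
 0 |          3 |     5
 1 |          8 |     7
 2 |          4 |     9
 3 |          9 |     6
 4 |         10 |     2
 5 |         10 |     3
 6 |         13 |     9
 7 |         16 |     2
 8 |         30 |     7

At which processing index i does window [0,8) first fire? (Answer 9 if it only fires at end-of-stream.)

5

i=0 t=3 v=5: → [0,8); WM=−∞
i=1 t=8 v=7: → [8,16); WM=−∞
i=2 t=4 v=9: → [0,8); WM=7
i=3 t=9 v=6: → [8,16); WM=7
i=4 t=10 v=2: → [8,16); WM=7
i=5 t=10 v=3: → [8,16); WM=9; [0,8) fires=2
i=6 t=13 v=9: → [8,16); WM=9
i=7 t=16 v=2: → [16,24); WM=9
i=8 t=30 v=7: → [24,32); WM=29; [8,16) fires=5 [16,24) fires=1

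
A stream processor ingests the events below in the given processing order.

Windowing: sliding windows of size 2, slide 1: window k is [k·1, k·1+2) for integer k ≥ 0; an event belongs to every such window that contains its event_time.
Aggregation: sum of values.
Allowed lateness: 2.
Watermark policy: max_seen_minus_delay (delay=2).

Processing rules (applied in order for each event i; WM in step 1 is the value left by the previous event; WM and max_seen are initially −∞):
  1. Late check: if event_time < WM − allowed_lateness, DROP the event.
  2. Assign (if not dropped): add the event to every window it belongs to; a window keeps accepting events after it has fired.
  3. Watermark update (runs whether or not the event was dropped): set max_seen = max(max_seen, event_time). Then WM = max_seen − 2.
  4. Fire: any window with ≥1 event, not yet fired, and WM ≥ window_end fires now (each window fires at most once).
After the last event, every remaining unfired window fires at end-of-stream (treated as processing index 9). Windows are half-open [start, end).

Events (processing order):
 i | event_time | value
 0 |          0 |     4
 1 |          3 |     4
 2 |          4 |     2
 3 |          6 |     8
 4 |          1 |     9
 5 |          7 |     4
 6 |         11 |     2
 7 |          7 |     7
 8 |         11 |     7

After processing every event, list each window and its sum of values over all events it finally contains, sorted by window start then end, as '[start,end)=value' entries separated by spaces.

[0,2)=4 [2,4)=4 [3,5)=6 [4,6)=2 [5,7)=8 [6,8)=19 [7,9)=11 [10,12)=9 [11,13)=9

i=0 t=0 v=4: → [0,2); WM=-2
i=1 t=3 v=4: → [3,5),[2,4); WM=1
i=2 t=4 v=2: → [4,6),[3,5); WM=2; [0,2) fires=4
i=3 t=6 v=8: → [6,8),[5,7); WM=4; [2,4) fires=4
i=4 t=1 v=9: DROP (t<4-2); WM=4
i=5 t=7 v=4: → [7,9),[6,8); WM=5; [3,5) fires=6
i=6 t=11 v=2: → [11,13),[10,12); WM=9; [4,6) fires=2 [5,7) fires=8 [6,8) fires=12 [7,9) fires=4
i=7 t=7 v=7: → [7,9),[6,8); WM=9
i=8 t=11 v=7: → [11,13),[10,12); WM=9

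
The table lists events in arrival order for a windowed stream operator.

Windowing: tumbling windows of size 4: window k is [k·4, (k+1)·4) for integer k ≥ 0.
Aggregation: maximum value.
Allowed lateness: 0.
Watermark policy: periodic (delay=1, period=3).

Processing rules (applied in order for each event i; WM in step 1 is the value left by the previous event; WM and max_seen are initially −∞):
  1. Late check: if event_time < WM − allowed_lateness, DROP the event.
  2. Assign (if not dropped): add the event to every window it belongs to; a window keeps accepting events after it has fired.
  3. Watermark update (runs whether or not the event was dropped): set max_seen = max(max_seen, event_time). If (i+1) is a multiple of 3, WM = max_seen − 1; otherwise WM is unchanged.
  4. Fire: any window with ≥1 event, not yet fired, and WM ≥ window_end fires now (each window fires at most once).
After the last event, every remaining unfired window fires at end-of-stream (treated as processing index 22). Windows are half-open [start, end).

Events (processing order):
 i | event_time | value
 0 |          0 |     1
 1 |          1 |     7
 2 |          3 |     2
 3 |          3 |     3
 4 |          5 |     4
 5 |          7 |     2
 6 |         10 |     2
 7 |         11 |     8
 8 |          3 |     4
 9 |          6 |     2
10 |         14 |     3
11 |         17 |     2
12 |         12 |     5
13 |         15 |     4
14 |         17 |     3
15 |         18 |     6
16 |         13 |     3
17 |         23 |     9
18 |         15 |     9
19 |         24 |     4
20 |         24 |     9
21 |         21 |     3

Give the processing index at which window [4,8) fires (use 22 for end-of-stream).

i=0 t=0 v=1: → [0,4); WM=−∞
i=1 t=1 v=7: → [0,4); WM=−∞
i=2 t=3 v=2: → [0,4); WM=2
i=3 t=3 v=3: → [0,4); WM=2
i=4 t=5 v=4: → [4,8); WM=2
i=5 t=7 v=2: → [4,8); WM=6; [0,4) fires=7
i=6 t=10 v=2: → [8,12); WM=6
i=7 t=11 v=8: → [8,12); WM=6
i=8 t=3 v=4: DROP (t<6-0); WM=10; [4,8) fires=4
i=9 t=6 v=2: DROP (t<10-0); WM=10
i=10 t=14 v=3: → [12,16); WM=10
i=11 t=17 v=2: → [16,20); WM=16; [8,12) fires=8 [12,16) fires=3
i=12 t=12 v=5: DROP (t<16-0); WM=16
i=13 t=15 v=4: DROP (t<16-0); WM=16
i=14 t=17 v=3: → [16,20); WM=16
i=15 t=18 v=6: → [16,20); WM=16
i=16 t=13 v=3: DROP (t<16-0); WM=16
i=17 t=23 v=9: → [20,24); WM=22; [16,20) fires=6
i=18 t=15 v=9: DROP (t<22-0); WM=22
i=19 t=24 v=4: → [24,28); WM=22
i=20 t=24 v=9: → [24,28); WM=23
i=21 t=21 v=3: DROP (t<23-0); WM=23

8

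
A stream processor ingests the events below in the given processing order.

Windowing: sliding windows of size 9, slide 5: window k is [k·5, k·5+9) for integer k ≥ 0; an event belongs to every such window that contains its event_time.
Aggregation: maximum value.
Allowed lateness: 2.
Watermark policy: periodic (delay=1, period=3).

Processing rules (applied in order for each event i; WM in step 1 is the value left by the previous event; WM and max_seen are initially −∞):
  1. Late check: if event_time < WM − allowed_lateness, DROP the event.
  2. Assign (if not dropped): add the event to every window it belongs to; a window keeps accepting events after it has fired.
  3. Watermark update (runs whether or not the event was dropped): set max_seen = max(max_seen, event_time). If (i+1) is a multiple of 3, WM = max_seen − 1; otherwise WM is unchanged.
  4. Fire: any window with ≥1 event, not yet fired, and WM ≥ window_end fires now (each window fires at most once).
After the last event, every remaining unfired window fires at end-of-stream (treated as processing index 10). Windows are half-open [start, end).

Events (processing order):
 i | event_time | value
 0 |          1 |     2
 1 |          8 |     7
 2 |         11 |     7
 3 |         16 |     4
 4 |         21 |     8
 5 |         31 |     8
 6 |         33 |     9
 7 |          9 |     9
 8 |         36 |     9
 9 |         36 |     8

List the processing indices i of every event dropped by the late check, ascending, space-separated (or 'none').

i=0 t=1 v=2: → [0,9); WM=−∞
i=1 t=8 v=7: → [5,14),[0,9); WM=−∞
i=2 t=11 v=7: → [10,19),[5,14); WM=10; [0,9) fires=7
i=3 t=16 v=4: → [15,24),[10,19); WM=10
i=4 t=21 v=8: → [20,29),[15,24); WM=10
i=5 t=31 v=8: → [30,39),[25,34); WM=30; [5,14) fires=7 [10,19) fires=7 [15,24) fires=8 [20,29) fires=8
i=6 t=33 v=9: → [30,39),[25,34); WM=30
i=7 t=9 v=9: DROP (t<30-2); WM=30
i=8 t=36 v=9: → [35,44),[30,39); WM=35; [25,34) fires=9
i=9 t=36 v=8: → [35,44),[30,39); WM=35

7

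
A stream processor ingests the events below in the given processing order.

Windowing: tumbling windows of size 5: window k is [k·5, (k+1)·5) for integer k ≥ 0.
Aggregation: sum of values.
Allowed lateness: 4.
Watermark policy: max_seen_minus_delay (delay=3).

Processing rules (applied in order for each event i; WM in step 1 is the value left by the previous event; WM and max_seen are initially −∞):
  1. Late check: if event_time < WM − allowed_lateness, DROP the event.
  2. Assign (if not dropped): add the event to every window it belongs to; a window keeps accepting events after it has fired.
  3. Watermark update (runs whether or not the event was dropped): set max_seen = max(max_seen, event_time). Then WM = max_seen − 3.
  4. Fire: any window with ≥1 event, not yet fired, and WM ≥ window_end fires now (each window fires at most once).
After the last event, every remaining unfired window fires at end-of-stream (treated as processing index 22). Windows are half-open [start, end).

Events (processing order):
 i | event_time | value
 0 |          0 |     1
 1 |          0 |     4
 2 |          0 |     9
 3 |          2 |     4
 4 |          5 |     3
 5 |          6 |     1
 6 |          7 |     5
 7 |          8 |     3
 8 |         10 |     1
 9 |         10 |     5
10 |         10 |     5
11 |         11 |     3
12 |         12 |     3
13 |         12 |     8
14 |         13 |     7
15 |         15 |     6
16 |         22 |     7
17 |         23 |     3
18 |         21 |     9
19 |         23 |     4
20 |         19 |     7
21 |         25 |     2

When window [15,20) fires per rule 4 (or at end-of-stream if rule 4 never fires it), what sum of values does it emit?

6

i=0 t=0 v=1: → [0,5); WM=-3
i=1 t=0 v=4: → [0,5); WM=-3
i=2 t=0 v=9: → [0,5); WM=-3
i=3 t=2 v=4: → [0,5); WM=-1
i=4 t=5 v=3: → [5,10); WM=2
i=5 t=6 v=1: → [5,10); WM=3
i=6 t=7 v=5: → [5,10); WM=4
i=7 t=8 v=3: → [5,10); WM=5; [0,5) fires=18
i=8 t=10 v=1: → [10,15); WM=7
i=9 t=10 v=5: → [10,15); WM=7
i=10 t=10 v=5: → [10,15); WM=7
i=11 t=11 v=3: → [10,15); WM=8
i=12 t=12 v=3: → [10,15); WM=9
i=13 t=12 v=8: → [10,15); WM=9
i=14 t=13 v=7: → [10,15); WM=10; [5,10) fires=12
i=15 t=15 v=6: → [15,20); WM=12
i=16 t=22 v=7: → [20,25); WM=19; [10,15) fires=32
i=17 t=23 v=3: → [20,25); WM=20; [15,20) fires=6
i=18 t=21 v=9: → [20,25); WM=20
i=19 t=23 v=4: → [20,25); WM=20
i=20 t=19 v=7: → [15,20); WM=20
i=21 t=25 v=2: → [25,30); WM=22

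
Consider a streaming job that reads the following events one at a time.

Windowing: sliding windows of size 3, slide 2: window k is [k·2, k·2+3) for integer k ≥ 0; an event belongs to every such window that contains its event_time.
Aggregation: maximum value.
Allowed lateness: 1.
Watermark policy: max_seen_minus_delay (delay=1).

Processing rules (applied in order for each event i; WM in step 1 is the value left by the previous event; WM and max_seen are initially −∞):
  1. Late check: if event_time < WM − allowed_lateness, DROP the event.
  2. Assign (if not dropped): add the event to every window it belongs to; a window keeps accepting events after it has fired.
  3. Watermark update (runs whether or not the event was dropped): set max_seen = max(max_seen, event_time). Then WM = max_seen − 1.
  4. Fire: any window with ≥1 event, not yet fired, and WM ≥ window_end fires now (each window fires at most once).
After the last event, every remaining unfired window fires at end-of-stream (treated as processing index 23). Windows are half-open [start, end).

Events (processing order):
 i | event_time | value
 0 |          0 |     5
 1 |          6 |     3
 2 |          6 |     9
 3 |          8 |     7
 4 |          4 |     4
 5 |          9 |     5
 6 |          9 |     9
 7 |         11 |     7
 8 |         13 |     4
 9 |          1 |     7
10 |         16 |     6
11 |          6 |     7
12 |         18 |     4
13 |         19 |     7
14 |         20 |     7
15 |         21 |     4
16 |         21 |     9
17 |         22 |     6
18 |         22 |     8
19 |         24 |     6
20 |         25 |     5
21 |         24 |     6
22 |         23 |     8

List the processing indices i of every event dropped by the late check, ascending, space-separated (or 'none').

i=0 t=0 v=5: → [0,3); WM=-1
i=1 t=6 v=3: → [6,9),[4,7); WM=5; [0,3) fires=5
i=2 t=6 v=9: → [6,9),[4,7); WM=5
i=3 t=8 v=7: → [8,11),[6,9); WM=7; [4,7) fires=9
i=4 t=4 v=4: DROP (t<7-1); WM=7
i=5 t=9 v=5: → [8,11); WM=8
i=6 t=9 v=9: → [8,11); WM=8
i=7 t=11 v=7: → [10,13); WM=10; [6,9) fires=9
i=8 t=13 v=4: → [12,15); WM=12; [8,11) fires=9
i=9 t=1 v=7: DROP (t<12-1); WM=12
i=10 t=16 v=6: → [16,19),[14,17); WM=15; [10,13) fires=7 [12,15) fires=4
i=11 t=6 v=7: DROP (t<15-1); WM=15
i=12 t=18 v=4: → [18,21),[16,19); WM=17; [14,17) fires=6
i=13 t=19 v=7: → [18,21); WM=18
i=14 t=20 v=7: → [20,23),[18,21); WM=19; [16,19) fires=6
i=15 t=21 v=4: → [20,23); WM=20
i=16 t=21 v=9: → [20,23); WM=20
i=17 t=22 v=6: → [22,25),[20,23); WM=21; [18,21) fires=7
i=18 t=22 v=8: → [22,25),[20,23); WM=21
i=19 t=24 v=6: → [24,27),[22,25); WM=23; [20,23) fires=9
i=20 t=25 v=5: → [24,27); WM=24
i=21 t=24 v=6: → [24,27),[22,25); WM=24
i=22 t=23 v=8: → [22,25); WM=24

4 9 11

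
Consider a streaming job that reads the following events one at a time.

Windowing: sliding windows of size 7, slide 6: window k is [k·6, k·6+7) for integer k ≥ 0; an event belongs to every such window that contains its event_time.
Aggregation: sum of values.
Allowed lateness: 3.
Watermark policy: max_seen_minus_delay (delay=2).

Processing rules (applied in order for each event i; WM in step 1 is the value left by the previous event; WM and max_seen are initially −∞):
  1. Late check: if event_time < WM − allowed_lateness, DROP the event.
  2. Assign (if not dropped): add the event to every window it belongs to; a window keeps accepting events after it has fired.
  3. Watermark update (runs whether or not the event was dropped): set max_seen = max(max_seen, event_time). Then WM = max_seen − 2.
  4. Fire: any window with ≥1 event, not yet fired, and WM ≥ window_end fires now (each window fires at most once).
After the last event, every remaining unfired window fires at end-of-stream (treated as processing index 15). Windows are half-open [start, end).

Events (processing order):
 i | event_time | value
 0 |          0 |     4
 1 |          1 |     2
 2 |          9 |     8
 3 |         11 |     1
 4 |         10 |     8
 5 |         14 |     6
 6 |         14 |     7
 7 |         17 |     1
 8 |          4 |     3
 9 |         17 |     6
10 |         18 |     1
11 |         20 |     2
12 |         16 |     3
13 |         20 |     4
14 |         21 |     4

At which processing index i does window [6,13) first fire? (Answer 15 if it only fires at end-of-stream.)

7

i=0 t=0 v=4: → [0,7); WM=-2
i=1 t=1 v=2: → [0,7); WM=-1
i=2 t=9 v=8: → [6,13); WM=7; [0,7) fires=6
i=3 t=11 v=1: → [6,13); WM=9
i=4 t=10 v=8: → [6,13); WM=9
i=5 t=14 v=6: → [12,19); WM=12
i=6 t=14 v=7: → [12,19); WM=12
i=7 t=17 v=1: → [12,19); WM=15; [6,13) fires=17
i=8 t=4 v=3: DROP (t<15-3); WM=15
i=9 t=17 v=6: → [12,19); WM=15
i=10 t=18 v=1: → [18,25),[12,19); WM=16
i=11 t=20 v=2: → [18,25); WM=18
i=12 t=16 v=3: → [12,19); WM=18
i=13 t=20 v=4: → [18,25); WM=18
i=14 t=21 v=4: → [18,25); WM=19; [12,19) fires=24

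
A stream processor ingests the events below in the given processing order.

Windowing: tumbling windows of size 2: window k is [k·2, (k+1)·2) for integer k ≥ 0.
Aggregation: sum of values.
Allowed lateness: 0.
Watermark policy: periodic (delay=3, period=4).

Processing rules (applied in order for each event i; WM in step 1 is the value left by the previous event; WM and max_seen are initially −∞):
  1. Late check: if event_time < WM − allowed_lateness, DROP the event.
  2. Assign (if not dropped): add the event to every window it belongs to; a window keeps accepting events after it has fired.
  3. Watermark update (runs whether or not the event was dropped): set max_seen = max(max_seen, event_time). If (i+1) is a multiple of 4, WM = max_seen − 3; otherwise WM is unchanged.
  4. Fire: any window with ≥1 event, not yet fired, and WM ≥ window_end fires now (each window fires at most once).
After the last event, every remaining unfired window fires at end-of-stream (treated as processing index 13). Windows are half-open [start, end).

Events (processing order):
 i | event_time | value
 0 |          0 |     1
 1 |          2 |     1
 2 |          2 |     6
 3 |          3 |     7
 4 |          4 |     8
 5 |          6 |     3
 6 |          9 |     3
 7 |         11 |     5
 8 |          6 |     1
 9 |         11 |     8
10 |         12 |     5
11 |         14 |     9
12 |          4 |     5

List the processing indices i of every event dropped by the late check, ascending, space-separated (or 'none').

8 12

i=0 t=0 v=1: → [0,2); WM=−∞
i=1 t=2 v=1: → [2,4); WM=−∞
i=2 t=2 v=6: → [2,4); WM=−∞
i=3 t=3 v=7: → [2,4); WM=0
i=4 t=4 v=8: → [4,6); WM=0
i=5 t=6 v=3: → [6,8); WM=0
i=6 t=9 v=3: → [8,10); WM=0
i=7 t=11 v=5: → [10,12); WM=8; [0,2) fires=1 [2,4) fires=14 [4,6) fires=8 [6,8) fires=3
i=8 t=6 v=1: DROP (t<8-0); WM=8
i=9 t=11 v=8: → [10,12); WM=8
i=10 t=12 v=5: → [12,14); WM=8
i=11 t=14 v=9: → [14,16); WM=11; [8,10) fires=3
i=12 t=4 v=5: DROP (t<11-0); WM=11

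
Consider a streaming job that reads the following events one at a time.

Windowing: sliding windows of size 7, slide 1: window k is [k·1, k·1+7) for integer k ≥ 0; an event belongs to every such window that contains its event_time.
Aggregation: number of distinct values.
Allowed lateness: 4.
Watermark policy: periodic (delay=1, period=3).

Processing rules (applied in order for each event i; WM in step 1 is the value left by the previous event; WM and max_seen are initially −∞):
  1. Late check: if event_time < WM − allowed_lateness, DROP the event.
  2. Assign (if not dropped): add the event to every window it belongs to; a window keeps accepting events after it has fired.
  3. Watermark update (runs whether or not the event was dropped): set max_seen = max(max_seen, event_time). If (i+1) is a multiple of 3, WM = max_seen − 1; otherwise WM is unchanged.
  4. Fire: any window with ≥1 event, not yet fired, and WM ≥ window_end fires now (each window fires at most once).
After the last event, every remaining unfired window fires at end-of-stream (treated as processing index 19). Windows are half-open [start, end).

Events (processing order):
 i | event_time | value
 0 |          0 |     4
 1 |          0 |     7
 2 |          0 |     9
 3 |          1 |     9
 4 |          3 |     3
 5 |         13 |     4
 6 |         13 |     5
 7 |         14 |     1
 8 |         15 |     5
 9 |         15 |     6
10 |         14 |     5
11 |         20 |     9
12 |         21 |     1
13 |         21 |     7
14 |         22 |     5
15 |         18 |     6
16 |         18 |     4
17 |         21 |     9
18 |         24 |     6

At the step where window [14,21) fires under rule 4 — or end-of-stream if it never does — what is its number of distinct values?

4

i=0 t=0 v=4: → [0,7); WM=−∞
i=1 t=0 v=7: → [0,7); WM=−∞
i=2 t=0 v=9: → [0,7); WM=-1
i=3 t=1 v=9: → [1,8),[0,7); WM=-1
i=4 t=3 v=3: → [3,10),[2,9),[1,8),[0,7); WM=-1
i=5 t=13 v=4: → [13,20),[12,19),[11,18),[10,17),[9,16),[8,15),[7,14); WM=12; [0,7) fires=4 [1,8) fires=2 [2,9) fires=1 [3,10) fires=1
i=6 t=13 v=5: → [13,20),[12,19),[11,18),[10,17),[9,16),[8,15),[7,14); WM=12
i=7 t=14 v=1: → [14,21),[13,20),[12,19),[11,18),[10,17),[9,16),[8,15); WM=12
i=8 t=15 v=5: → [15,22),[14,21),[13,20),[12,19),[11,18),[10,17),[9,16); WM=14; [7,14) fires=2
i=9 t=15 v=6: → [15,22),[14,21),[13,20),[12,19),[11,18),[10,17),[9,16); WM=14
i=10 t=14 v=5: → [14,21),[13,20),[12,19),[11,18),[10,17),[9,16),[8,15); WM=14
i=11 t=20 v=9: → [20,27),[19,26),[18,25),[17,24),[16,23),[15,22),[14,21); WM=19; [8,15) fires=3 [9,16) fires=4 [10,17) fires=4 [11,18) fires=4 [12,19) fires=4
i=12 t=21 v=1: → [21,28),[20,27),[19,26),[18,25),[17,24),[16,23),[15,22); WM=19
i=13 t=21 v=7: → [21,28),[20,27),[19,26),[18,25),[17,24),[16,23),[15,22); WM=19
i=14 t=22 v=5: → [22,29),[21,28),[20,27),[19,26),[18,25),[17,24),[16,23); WM=21; [13,20) fires=4 [14,21) fires=4
i=15 t=18 v=6: → [18,25),[17,24),[16,23),[15,22),[14,21),[13,20),[12,19); WM=21
i=16 t=18 v=4: → [18,25),[17,24),[16,23),[15,22),[14,21),[13,20),[12,19); WM=21
i=17 t=21 v=9: → [21,28),[20,27),[19,26),[18,25),[17,24),[16,23),[15,22); WM=21
i=18 t=24 v=6: → [24,31),[23,30),[22,29),[21,28),[20,27),[19,26),[18,25); WM=21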